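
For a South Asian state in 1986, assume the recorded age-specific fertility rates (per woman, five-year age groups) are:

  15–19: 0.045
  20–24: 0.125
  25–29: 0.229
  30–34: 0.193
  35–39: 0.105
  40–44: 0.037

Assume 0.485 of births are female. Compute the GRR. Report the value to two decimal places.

Proportion female at birth = 0.485.
Sum of ASFRs = 0.045 + 0.125 + 0.229 + 0.193 + 0.105 + 0.037 = 0.734
TFR = 5 × 0.734 = 3.67
GRR = 0.485 × 3.67 = 1.77995

1.78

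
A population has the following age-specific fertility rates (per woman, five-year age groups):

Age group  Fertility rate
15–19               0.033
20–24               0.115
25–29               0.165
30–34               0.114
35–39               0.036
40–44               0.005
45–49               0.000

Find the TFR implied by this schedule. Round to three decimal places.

Sum of ASFRs = 0.033 + 0.115 + 0.165 + 0.114 + 0.036 + 0.005 + 0.000 = 0.468
TFR = 5 × 0.468 = 2.34

2.340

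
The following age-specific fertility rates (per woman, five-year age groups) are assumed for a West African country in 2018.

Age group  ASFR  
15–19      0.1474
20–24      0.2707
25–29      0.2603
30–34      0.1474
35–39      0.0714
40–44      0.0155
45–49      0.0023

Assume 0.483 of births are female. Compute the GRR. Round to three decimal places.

Proportion female at birth = 0.483.
Sum of ASFRs = 0.1474 + 0.2707 + 0.2603 + 0.1474 + 0.0714 + 0.0155 + 0.0023 = 0.9150
TFR = 5 × 0.9150 = 4.575
GRR = 0.483 × 4.575 = 2.20973

2.210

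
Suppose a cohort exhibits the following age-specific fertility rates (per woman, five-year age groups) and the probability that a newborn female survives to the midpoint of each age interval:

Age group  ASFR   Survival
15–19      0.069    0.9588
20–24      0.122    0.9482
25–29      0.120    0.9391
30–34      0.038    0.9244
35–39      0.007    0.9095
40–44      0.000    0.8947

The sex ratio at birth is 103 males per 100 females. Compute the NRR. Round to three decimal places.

Proportion female at birth = 100 / (100 + 103) = 0.49261.
Per-age-group product (5 × ASFR × survival probability):
  15–19: 5 × 0.069 × 0.9588 = 0.33079
  20–24: 5 × 0.122 × 0.9482 = 0.57840
  25–29: 5 × 0.120 × 0.9391 = 0.56346
  30–34: 5 × 0.038 × 0.9244 = 0.17564
  35–39: 5 × 0.007 × 0.9095 = 0.03183
  40–44: 5 × 0.000 × 0.8947 = 0.00000
Sum = 1.68012
NRR = 0.49261 × 1.68012 = 0.82764
An NRR under 1 implies long-run decline under these rates.

0.828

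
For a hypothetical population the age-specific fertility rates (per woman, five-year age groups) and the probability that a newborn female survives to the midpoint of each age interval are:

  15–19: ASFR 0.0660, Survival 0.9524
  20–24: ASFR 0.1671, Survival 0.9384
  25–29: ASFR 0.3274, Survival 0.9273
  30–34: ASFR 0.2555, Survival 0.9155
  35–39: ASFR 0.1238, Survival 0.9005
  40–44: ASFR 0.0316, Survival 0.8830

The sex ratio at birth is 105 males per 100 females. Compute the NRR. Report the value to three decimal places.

2.187

Proportion female at birth = 100 / (100 + 105) = 0.48780.
Each age group contributes 5 × ASFR × survival:
  15–19: 5 × 0.0660 × 0.9524 = 0.31429
  20–24: 5 × 0.1671 × 0.9384 = 0.78403
  25–29: 5 × 0.3274 × 0.9273 = 1.51799
  30–34: 5 × 0.2555 × 0.9155 = 1.16955
  35–39: 5 × 0.1238 × 0.9005 = 0.55741
  40–44: 5 × 0.0316 × 0.8830 = 0.13951
Sum = 4.48278
NRR = 0.48780 × 4.48278 = 2.18670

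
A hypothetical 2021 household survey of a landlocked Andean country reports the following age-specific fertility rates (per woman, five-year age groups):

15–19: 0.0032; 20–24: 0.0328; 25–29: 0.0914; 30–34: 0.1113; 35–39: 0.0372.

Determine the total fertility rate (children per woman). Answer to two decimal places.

Sum of ASFRs = 0.0032 + 0.0328 + 0.0914 + 0.1113 + 0.0372 = 0.2759
TFR = 5 × 0.2759 = 1.3795

1.38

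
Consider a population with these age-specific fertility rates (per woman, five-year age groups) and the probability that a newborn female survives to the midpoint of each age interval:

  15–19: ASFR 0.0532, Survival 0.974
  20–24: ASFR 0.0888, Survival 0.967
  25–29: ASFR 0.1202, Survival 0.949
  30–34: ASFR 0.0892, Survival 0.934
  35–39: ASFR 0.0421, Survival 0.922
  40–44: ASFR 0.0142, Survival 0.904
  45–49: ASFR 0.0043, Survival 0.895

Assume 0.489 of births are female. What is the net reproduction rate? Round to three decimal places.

0.955

Proportion female at birth = 0.489.
Weighting each age-specific rate by interval width and survival:
  15–19: 5 × 0.0532 × 0.974 = 0.25908
  20–24: 5 × 0.0888 × 0.967 = 0.42935
  25–29: 5 × 0.1202 × 0.949 = 0.57035
  30–34: 5 × 0.0892 × 0.934 = 0.41656
  35–39: 5 × 0.0421 × 0.922 = 0.19408
  40–44: 5 × 0.0142 × 0.904 = 0.06418
  45–49: 5 × 0.0043 × 0.895 = 0.01924
Sum = 1.95284
NRR = 0.489 × 1.95284 = 0.95494
With NRR below 1 the population is below replacement fertility.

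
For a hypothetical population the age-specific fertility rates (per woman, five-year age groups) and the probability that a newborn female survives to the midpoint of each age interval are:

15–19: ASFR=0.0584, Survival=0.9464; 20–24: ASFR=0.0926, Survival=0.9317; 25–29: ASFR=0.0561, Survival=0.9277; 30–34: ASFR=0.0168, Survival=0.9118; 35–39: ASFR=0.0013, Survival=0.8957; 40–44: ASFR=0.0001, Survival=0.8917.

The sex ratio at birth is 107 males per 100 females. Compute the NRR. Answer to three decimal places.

Proportion female at birth = 100 / (100 + 107) = 0.48309.
Survival-weighted fertility by age (5·fₓ·Sₓ):
  15–19: 5 × 0.0584 × 0.9464 = 0.27635
  20–24: 5 × 0.0926 × 0.9317 = 0.43138
  25–29: 5 × 0.0561 × 0.9277 = 0.26022
  30–34: 5 × 0.0168 × 0.9118 = 0.07659
  35–39: 5 × 0.0013 × 0.8957 = 0.00582
  40–44: 5 × 0.0001 × 0.8917 = 0.00045
Sum = 1.05081
NRR = 0.48309 × 1.05081 = 0.50764

0.508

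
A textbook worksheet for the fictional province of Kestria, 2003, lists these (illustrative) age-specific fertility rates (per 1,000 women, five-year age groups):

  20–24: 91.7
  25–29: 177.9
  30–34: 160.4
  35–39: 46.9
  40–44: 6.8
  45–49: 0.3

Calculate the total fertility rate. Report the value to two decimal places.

2.42

Sum of ASFRs = 91.7 + 177.9 + 160.4 + 46.9 + 6.8 + 0.3 = 484.0
TFR = 5 × 484.0 / 1000 = 2.42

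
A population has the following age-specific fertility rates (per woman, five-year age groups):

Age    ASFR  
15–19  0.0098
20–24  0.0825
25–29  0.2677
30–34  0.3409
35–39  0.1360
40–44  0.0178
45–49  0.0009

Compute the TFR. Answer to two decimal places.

Sum of ASFRs = 0.0098 + 0.0825 + 0.2677 + 0.3409 + 0.1360 + 0.0178 + 0.0009 = 0.8556
TFR = 5 × 0.8556 = 4.278

4.28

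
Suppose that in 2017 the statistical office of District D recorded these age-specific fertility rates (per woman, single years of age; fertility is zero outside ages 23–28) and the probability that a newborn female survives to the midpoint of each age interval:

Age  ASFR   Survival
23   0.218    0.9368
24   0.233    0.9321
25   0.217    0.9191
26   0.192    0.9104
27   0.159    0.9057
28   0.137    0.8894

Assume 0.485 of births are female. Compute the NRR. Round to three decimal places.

0.515

Proportion female at birth = 0.485.
Per-age-group product (1 × ASFR × survival probability):
  23: 1 × 0.218 × 0.9368 = 0.20422
  24: 1 × 0.233 × 0.9321 = 0.21718
  25: 1 × 0.217 × 0.9191 = 0.19944
  26: 1 × 0.192 × 0.9104 = 0.17480
  27: 1 × 0.159 × 0.9057 = 0.14401
  28: 1 × 0.137 × 0.8894 = 0.12185
Sum = 1.06150
NRR = 0.485 × 1.06150 = 0.51483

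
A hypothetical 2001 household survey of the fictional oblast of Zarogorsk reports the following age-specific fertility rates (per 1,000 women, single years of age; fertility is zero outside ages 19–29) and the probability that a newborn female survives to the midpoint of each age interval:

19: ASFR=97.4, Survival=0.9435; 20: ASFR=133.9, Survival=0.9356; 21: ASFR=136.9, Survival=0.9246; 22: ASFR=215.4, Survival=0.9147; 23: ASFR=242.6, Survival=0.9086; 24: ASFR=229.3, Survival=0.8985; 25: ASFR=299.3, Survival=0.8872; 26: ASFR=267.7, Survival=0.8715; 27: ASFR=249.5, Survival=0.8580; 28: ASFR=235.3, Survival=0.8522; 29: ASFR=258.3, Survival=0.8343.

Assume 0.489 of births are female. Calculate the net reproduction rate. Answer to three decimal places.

1.025

Proportion female at birth = 0.489.
Weighting each age-specific rate by interval width and survival:
  19: 1 × 97.4/1000 × 0.9435 = 0.09190
  20: 1 × 133.9/1000 × 0.9356 = 0.12528
  21: 1 × 136.9/1000 × 0.9246 = 0.12658
  22: 1 × 215.4/1000 × 0.9147 = 0.19703
  23: 1 × 242.6/1000 × 0.9086 = 0.22043
  24: 1 × 229.3/1000 × 0.8985 = 0.20603
  25: 1 × 299.3/1000 × 0.8872 = 0.26554
  26: 1 × 267.7/1000 × 0.8715 = 0.23330
  27: 1 × 249.5/1000 × 0.8580 = 0.21407
  28: 1 × 235.3/1000 × 0.8522 = 0.20052
  29: 1 × 258.3/1000 × 0.8343 = 0.21550
Sum = 2.09618
NRR = 0.489 × 2.09618 = 1.02503
An NRR exceeding 1 indicates intrinsic growth under these rates.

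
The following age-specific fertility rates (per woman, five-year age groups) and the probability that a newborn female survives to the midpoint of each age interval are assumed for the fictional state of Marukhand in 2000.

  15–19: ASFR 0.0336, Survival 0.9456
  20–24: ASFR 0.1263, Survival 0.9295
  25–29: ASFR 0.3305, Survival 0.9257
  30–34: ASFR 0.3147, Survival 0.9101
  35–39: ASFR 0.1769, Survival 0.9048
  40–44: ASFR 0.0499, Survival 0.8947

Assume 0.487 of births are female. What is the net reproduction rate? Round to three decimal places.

Proportion female at birth = 0.487.
Survival-weighted fertility by age (5·fₓ·Sₓ):
  15–19: 5 × 0.0336 × 0.9456 = 0.15886
  20–24: 5 × 0.1263 × 0.9295 = 0.58698
  25–29: 5 × 0.3305 × 0.9257 = 1.52972
  30–34: 5 × 0.3147 × 0.9101 = 1.43204
  35–39: 5 × 0.1769 × 0.9048 = 0.80030
  40–44: 5 × 0.0499 × 0.8947 = 0.22323
Sum = 4.73113
NRR = 0.487 × 4.73113 = 2.30406

2.304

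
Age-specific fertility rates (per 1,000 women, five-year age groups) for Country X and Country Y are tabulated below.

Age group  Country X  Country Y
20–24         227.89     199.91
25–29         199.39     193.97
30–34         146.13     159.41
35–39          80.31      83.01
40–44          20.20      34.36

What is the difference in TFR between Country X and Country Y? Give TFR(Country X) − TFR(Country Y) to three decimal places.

0.016

Country X:
  Sum of ASFRs = 227.89 + 199.39 + 146.13 + 80.31 + 20.20 = 673.92
  TFR = 5 × 673.92 / 1000 = 3.3696
Country Y:
  Sum of ASFRs = 199.91 + 193.97 + 159.41 + 83.01 + 34.36 = 670.66
  TFR = 5 × 670.66 / 1000 = 3.3533
Difference = 3.3696 − 3.3533 = 0.0163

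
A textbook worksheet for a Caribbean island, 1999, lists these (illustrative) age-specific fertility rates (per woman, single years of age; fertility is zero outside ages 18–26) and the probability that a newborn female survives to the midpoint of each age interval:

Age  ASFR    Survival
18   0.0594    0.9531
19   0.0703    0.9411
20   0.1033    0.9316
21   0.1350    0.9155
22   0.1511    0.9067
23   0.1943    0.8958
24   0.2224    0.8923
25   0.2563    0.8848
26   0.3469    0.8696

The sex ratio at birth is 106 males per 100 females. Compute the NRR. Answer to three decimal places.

Proportion female at birth = 100 / (100 + 106) = 0.48544.
Per-age-group product (1 × ASFR × survival probability):
  18: 1 × 0.0594 × 0.9531 = 0.05661
  19: 1 × 0.0703 × 0.9411 = 0.06616
  20: 1 × 0.1033 × 0.9316 = 0.09623
  21: 1 × 0.1350 × 0.9155 = 0.12359
  22: 1 × 0.1511 × 0.9067 = 0.13700
  23: 1 × 0.1943 × 0.8958 = 0.17405
  24: 1 × 0.2224 × 0.8923 = 0.19845
  25: 1 × 0.2563 × 0.8848 = 0.22677
  26: 1 × 0.3469 × 0.8696 = 0.30166
Sum = 1.38052
NRR = 0.48544 × 1.38052 = 0.67016
An NRR under 1 implies long-run decline under these rates.

0.670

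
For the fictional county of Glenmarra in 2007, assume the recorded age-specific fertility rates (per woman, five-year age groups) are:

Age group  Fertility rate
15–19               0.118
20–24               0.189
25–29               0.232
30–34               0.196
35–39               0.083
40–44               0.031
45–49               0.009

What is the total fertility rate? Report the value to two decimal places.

4.29

Sum of ASFRs = 0.118 + 0.189 + 0.232 + 0.196 + 0.083 + 0.031 + 0.009 = 0.858
TFR = 5 × 0.858 = 4.29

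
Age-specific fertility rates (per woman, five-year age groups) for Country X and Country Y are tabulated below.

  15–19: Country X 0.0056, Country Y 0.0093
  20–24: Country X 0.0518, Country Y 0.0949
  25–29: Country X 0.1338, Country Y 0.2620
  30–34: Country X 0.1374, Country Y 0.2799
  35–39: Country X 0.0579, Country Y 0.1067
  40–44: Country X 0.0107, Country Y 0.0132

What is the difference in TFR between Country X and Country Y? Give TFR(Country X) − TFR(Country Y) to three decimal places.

-1.844

Country X:
  Sum of ASFRs = 0.0056 + 0.0518 + 0.1338 + 0.1374 + 0.0579 + 0.0107 = 0.3972
  TFR = 5 × 0.3972 = 1.986
Country Y:
  Sum of ASFRs = 0.0093 + 0.0949 + 0.2620 + 0.2799 + 0.1067 + 0.0132 = 0.7660
  TFR = 5 × 0.7660 = 3.83
Difference = 1.986 − 3.83 = -1.844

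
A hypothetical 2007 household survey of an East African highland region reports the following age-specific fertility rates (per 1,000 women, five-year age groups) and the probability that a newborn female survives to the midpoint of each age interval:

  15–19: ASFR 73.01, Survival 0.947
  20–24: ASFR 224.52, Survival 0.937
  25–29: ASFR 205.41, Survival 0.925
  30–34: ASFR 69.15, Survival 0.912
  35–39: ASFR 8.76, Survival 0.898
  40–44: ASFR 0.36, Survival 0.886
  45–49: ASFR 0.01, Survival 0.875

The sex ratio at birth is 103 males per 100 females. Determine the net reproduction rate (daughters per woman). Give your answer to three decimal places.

1.332

Proportion female at birth = 100 / (100 + 103) = 0.49261.
Survival-weighted fertility by age (5·fₓ·Sₓ):
  15–19: 5 × 73.01/1000 × 0.947 = 0.34570
  20–24: 5 × 224.52/1000 × 0.937 = 1.05188
  25–29: 5 × 205.41/1000 × 0.925 = 0.95002
  30–34: 5 × 69.15/1000 × 0.912 = 0.31532
  35–39: 5 × 8.76/1000 × 0.898 = 0.03933
  40–44: 5 × 0.36/1000 × 0.886 = 0.00159
  45–49: 5 × 0.01/1000 × 0.875 = 0.00004
Sum = 2.70388
NRR = 0.49261 × 2.70388 = 1.33196
With NRR above 1 the population is above replacement fertility.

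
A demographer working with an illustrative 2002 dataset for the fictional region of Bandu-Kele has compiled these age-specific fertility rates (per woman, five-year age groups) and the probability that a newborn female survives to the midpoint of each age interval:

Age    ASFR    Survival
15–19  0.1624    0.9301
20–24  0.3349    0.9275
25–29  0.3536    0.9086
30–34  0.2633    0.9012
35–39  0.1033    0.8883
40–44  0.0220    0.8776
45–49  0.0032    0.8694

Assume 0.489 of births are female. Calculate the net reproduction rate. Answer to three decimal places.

2.773

Proportion female at birth = 0.489.
Each age group contributes 5 × ASFR × survival:
  15–19: 5 × 0.1624 × 0.9301 = 0.75524
  20–24: 5 × 0.3349 × 0.9275 = 1.55310
  25–29: 5 × 0.3536 × 0.9086 = 1.60640
  30–34: 5 × 0.2633 × 0.9012 = 1.18643
  35–39: 5 × 0.1033 × 0.8883 = 0.45881
  40–44: 5 × 0.0220 × 0.8776 = 0.09654
  45–49: 5 × 0.0032 × 0.8694 = 0.01391
Sum = 5.67043
NRR = 0.489 × 5.67043 = 2.77284
With NRR above 1 the population is above replacement fertility.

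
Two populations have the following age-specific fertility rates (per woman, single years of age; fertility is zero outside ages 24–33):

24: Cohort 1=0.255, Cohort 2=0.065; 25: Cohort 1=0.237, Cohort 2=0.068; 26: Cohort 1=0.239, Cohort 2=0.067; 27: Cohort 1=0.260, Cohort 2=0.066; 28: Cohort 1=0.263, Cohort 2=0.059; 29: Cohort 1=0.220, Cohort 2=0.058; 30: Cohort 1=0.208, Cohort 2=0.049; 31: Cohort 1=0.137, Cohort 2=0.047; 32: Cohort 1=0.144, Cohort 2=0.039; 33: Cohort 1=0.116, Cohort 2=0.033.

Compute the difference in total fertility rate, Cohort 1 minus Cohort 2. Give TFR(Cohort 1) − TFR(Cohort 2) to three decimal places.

1.528

Cohort 1:
  Sum of ASFRs = 0.255 + 0.237 + 0.239 + 0.260 + 0.263 + 0.220 + 0.208 + 0.137 + 0.144 + 0.116 = 2.079
  TFR = 2.079
Cohort 2:
  Sum of ASFRs = 0.065 + 0.068 + 0.067 + 0.066 + 0.059 + 0.058 + 0.049 + 0.047 + 0.039 + 0.033 = 0.551
  TFR = 0.551
Difference = 2.079 − 0.551 = 1.528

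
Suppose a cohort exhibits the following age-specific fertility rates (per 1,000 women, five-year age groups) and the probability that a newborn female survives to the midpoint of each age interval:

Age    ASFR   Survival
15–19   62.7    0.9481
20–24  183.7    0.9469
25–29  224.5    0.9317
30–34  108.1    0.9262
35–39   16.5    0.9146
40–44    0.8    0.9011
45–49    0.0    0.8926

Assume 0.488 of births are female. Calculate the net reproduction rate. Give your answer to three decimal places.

1.363

Proportion female at birth = 0.488.
Per-age-group product (5 × ASFR × survival probability):
  15–19: 5 × 62.7/1000 × 0.9481 = 0.29723
  20–24: 5 × 183.7/1000 × 0.9469 = 0.86973
  25–29: 5 × 224.5/1000 × 0.9317 = 1.04583
  30–34: 5 × 108.1/1000 × 0.9262 = 0.50061
  35–39: 5 × 16.5/1000 × 0.9146 = 0.07545
  40–44: 5 × 0.8/1000 × 0.9011 = 0.00360
  45–49: 5 × 0.0/1000 × 0.8926 = 0.00000
Sum = 2.79245
NRR = 0.488 × 2.79245 = 1.36272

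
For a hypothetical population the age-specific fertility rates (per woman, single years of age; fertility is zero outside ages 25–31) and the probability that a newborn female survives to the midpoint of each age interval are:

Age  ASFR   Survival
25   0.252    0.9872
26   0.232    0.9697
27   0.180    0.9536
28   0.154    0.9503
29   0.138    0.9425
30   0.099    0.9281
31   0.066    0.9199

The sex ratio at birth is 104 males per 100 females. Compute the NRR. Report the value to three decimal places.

Proportion female at birth = 100 / (100 + 104) = 0.49020.
Each age group contributes 1 × ASFR × survival:
  25: 1 × 0.252 × 0.9872 = 0.24877
  26: 1 × 0.232 × 0.9697 = 0.22497
  27: 1 × 0.180 × 0.9536 = 0.17165
  28: 1 × 0.154 × 0.9503 = 0.14635
  29: 1 × 0.138 × 0.9425 = 0.13007
  30: 1 × 0.099 × 0.9281 = 0.09188
  31: 1 × 0.066 × 0.9199 = 0.06071
Sum = 1.07440
NRR = 0.49020 × 1.07440 = 0.52667

0.527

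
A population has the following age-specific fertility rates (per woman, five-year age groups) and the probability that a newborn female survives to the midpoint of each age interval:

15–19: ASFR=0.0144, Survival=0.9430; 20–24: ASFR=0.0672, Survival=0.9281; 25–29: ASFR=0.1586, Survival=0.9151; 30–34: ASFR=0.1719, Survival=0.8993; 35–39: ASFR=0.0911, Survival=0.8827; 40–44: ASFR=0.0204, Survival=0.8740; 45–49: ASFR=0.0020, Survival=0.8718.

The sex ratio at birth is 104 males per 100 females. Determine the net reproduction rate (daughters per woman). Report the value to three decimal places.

1.166

Proportion female at birth = 100 / (100 + 104) = 0.49020.
Each age group contributes 5 × ASFR × survival:
  15–19: 5 × 0.0144 × 0.9430 = 0.06790
  20–24: 5 × 0.0672 × 0.9281 = 0.31184
  25–29: 5 × 0.1586 × 0.9151 = 0.72567
  30–34: 5 × 0.1719 × 0.8993 = 0.77295
  35–39: 5 × 0.0911 × 0.8827 = 0.40207
  40–44: 5 × 0.0204 × 0.8740 = 0.08915
  45–49: 5 × 0.0020 × 0.8718 = 0.00872
Sum = 2.37830
NRR = 0.49020 × 2.37830 = 1.16584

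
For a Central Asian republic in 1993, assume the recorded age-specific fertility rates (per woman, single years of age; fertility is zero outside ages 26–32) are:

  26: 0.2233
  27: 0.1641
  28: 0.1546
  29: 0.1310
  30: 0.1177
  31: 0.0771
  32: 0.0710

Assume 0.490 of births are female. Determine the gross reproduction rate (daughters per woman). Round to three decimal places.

Proportion female at birth = 0.490.
Sum of ASFRs = 0.2233 + 0.1641 + 0.1546 + 0.1310 + 0.1177 + 0.0771 + 0.0710 = 0.9388
TFR = 0.9388
GRR = 0.490 × 0.9388 = 0.46001

0.460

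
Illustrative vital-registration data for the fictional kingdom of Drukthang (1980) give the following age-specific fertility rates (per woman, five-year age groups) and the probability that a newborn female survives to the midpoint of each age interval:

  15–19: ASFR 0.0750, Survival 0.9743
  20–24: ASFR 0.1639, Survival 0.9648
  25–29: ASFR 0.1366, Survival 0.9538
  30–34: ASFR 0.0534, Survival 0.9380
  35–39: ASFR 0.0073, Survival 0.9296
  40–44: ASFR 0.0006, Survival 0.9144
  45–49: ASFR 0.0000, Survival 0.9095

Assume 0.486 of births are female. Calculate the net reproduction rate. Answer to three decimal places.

Proportion female at birth = 0.486.
Survival-weighted fertility by age (5·fₓ·Sₓ):
  15–19: 5 × 0.0750 × 0.9743 = 0.36536
  20–24: 5 × 0.1639 × 0.9648 = 0.79065
  25–29: 5 × 0.1366 × 0.9538 = 0.65145
  30–34: 5 × 0.0534 × 0.9380 = 0.25045
  35–39: 5 × 0.0073 × 0.9296 = 0.03393
  40–44: 5 × 0.0006 × 0.9144 = 0.00274
  45–49: 5 × 0.0000 × 0.9095 = 0.00000
Sum = 2.09458
NRR = 0.486 × 2.09458 = 1.01797

1.018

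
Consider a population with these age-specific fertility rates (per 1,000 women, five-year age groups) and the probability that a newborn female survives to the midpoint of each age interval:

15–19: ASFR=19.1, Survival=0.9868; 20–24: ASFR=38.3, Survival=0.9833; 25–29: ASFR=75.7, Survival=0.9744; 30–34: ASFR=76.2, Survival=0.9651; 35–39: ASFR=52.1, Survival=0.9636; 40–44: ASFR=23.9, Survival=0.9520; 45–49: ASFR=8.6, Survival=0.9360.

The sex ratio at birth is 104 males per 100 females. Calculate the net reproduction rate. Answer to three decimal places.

0.698

Proportion female at birth = 100 / (100 + 104) = 0.49020.
Survival-weighted fertility by age (5·fₓ·Sₓ):
  15–19: 5 × 19.1/1000 × 0.9868 = 0.09424
  20–24: 5 × 38.3/1000 × 0.9833 = 0.18830
  25–29: 5 × 75.7/1000 × 0.9744 = 0.36881
  30–34: 5 × 76.2/1000 × 0.9651 = 0.36770
  35–39: 5 × 52.1/1000 × 0.9636 = 0.25102
  40–44: 5 × 23.9/1000 × 0.9520 = 0.11376
  45–49: 5 × 8.6/1000 × 0.9360 = 0.04025
Sum = 1.42408
NRR = 0.49020 × 1.42408 = 0.69808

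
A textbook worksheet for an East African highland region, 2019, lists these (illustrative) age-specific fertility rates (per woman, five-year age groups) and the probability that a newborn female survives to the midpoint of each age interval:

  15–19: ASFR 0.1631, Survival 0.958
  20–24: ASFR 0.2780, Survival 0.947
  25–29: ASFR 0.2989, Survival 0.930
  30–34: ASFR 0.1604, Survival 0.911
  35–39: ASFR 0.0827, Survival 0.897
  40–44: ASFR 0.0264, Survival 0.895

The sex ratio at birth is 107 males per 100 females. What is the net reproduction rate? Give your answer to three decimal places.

Proportion female at birth = 100 / (100 + 107) = 0.48309.
Per-age-group product (5 × ASFR × survival probability):
  15–19: 5 × 0.1631 × 0.958 = 0.78125
  20–24: 5 × 0.2780 × 0.947 = 1.31633
  25–29: 5 × 0.2989 × 0.930 = 1.38989
  30–34: 5 × 0.1604 × 0.911 = 0.73062
  35–39: 5 × 0.0827 × 0.897 = 0.37091
  40–44: 5 × 0.0264 × 0.895 = 0.11814
Sum = 4.70714
NRR = 0.48309 × 4.70714 = 2.27397

2.274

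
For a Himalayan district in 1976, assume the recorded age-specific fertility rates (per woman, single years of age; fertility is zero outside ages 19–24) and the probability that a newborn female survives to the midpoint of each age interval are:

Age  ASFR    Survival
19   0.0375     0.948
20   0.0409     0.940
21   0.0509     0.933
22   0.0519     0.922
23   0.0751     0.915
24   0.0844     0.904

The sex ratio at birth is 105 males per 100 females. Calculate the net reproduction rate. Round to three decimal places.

0.153

Proportion female at birth = 100 / (100 + 105) = 0.48780.
Per-age-group product (1 × ASFR × survival probability):
  19: 1 × 0.0375 × 0.948 = 0.03555
  20: 1 × 0.0409 × 0.940 = 0.03845
  21: 1 × 0.0509 × 0.933 = 0.04749
  22: 1 × 0.0519 × 0.922 = 0.04785
  23: 1 × 0.0751 × 0.915 = 0.06872
  24: 1 × 0.0844 × 0.904 = 0.07630
Sum = 0.31436
NRR = 0.48780 × 0.31436 = 0.15334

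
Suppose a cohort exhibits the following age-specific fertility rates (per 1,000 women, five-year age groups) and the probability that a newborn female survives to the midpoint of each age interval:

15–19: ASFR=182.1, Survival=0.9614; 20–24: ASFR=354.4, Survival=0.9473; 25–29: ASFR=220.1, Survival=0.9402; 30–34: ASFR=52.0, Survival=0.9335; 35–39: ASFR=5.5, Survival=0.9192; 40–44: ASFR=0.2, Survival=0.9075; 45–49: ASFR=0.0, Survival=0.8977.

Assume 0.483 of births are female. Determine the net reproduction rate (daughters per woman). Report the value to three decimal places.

1.863

Proportion female at birth = 0.483.
Each age group contributes 5 × ASFR × survival:
  15–19: 5 × 182.1/1000 × 0.9614 = 0.87535
  20–24: 5 × 354.4/1000 × 0.9473 = 1.67862
  25–29: 5 × 220.1/1000 × 0.9402 = 1.03469
  30–34: 5 × 52.0/1000 × 0.9335 = 0.24271
  35–39: 5 × 5.5/1000 × 0.9192 = 0.02528
  40–44: 5 × 0.2/1000 × 0.9075 = 0.00091
  45–49: 5 × 0.0/1000 × 0.8977 = 0.00000
Sum = 3.85756
NRR = 0.483 × 3.85756 = 1.86320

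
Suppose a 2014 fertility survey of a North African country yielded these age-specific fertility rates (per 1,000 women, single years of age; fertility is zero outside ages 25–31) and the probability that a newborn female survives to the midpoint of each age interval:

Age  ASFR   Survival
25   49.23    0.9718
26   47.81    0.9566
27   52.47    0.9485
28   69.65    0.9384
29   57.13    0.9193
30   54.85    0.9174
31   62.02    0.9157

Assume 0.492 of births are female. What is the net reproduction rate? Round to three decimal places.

0.181

Proportion female at birth = 0.492.
Survival-weighted fertility by age (1·fₓ·Sₓ):
  25: 1 × 49.23/1000 × 0.9718 = 0.04784
  26: 1 × 47.81/1000 × 0.9566 = 0.04574
  27: 1 × 52.47/1000 × 0.9485 = 0.04977
  28: 1 × 69.65/1000 × 0.9384 = 0.06536
  29: 1 × 57.13/1000 × 0.9193 = 0.05252
  30: 1 × 54.85/1000 × 0.9174 = 0.05032
  31: 1 × 62.02/1000 × 0.9157 = 0.05679
Sum = 0.36834
NRR = 0.492 × 0.36834 = 0.18122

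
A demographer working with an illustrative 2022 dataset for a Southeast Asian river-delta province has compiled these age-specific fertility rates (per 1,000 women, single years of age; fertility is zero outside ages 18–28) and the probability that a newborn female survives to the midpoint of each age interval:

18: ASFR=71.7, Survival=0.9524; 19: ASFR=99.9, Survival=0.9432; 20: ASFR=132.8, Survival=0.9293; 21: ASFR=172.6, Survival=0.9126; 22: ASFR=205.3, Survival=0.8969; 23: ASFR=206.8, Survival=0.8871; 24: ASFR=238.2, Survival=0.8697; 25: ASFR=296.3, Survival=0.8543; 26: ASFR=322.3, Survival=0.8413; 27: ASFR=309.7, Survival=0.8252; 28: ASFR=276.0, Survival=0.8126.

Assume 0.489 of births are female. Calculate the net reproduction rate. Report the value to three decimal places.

0.989

Proportion female at birth = 0.489.
Weighting each age-specific rate by interval width and survival:
  18: 1 × 71.7/1000 × 0.9524 = 0.06829
  19: 1 × 99.9/1000 × 0.9432 = 0.09423
  20: 1 × 132.8/1000 × 0.9293 = 0.12341
  21: 1 × 172.6/1000 × 0.9126 = 0.15751
  22: 1 × 205.3/1000 × 0.8969 = 0.18413
  23: 1 × 206.8/1000 × 0.8871 = 0.18345
  24: 1 × 238.2/1000 × 0.8697 = 0.20716
  25: 1 × 296.3/1000 × 0.8543 = 0.25313
  26: 1 × 322.3/1000 × 0.8413 = 0.27115
  27: 1 × 309.7/1000 × 0.8252 = 0.25556
  28: 1 × 276.0/1000 × 0.8126 = 0.22428
Sum = 2.02230
NRR = 0.489 × 2.02230 = 0.98890
NRR < 1, so the cohort does not fully replace itself.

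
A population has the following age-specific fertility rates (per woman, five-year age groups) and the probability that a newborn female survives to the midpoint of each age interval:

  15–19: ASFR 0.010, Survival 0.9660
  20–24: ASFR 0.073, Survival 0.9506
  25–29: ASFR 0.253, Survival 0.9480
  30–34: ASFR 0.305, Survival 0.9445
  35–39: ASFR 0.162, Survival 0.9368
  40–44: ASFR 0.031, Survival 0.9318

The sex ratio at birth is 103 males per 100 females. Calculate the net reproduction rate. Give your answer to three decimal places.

Proportion female at birth = 100 / (100 + 103) = 0.49261.
Weighting each age-specific rate by interval width and survival:
  15–19: 5 × 0.010 × 0.9660 = 0.04830
  20–24: 5 × 0.073 × 0.9506 = 0.34697
  25–29: 5 × 0.253 × 0.9480 = 1.19922
  30–34: 5 × 0.305 × 0.9445 = 1.44036
  35–39: 5 × 0.162 × 0.9368 = 0.75881
  40–44: 5 × 0.031 × 0.9318 = 0.14443
Sum = 3.93809
NRR = 0.49261 × 3.93809 = 1.93994
NRR > 1, so each generation more than replaces itself.

1.940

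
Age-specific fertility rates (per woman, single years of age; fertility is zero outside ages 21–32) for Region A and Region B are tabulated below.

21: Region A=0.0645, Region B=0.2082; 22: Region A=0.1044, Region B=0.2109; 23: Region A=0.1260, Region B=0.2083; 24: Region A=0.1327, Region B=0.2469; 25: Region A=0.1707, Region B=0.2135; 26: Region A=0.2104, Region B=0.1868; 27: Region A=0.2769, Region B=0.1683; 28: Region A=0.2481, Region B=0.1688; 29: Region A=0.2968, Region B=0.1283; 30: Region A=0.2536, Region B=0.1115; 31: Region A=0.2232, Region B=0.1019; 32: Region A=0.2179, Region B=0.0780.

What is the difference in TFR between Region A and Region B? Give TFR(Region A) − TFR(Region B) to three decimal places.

Region A:
  Sum of ASFRs = 0.0645 + 0.1044 + 0.1260 + 0.1327 + 0.1707 + 0.2104 + 0.2769 + 0.2481 + 0.2968 + 0.2536 + 0.2232 + 0.2179 = 2.3252
  TFR = 2.3252
Region B:
  Sum of ASFRs = 0.2082 + 0.2109 + 0.2083 + 0.2469 + 0.2135 + 0.1868 + 0.1683 + 0.1688 + 0.1283 + 0.1115 + 0.1019 + 0.0780 = 2.0314
  TFR = 2.0314
Difference = 2.3252 − 2.0314 = 0.2938

0.294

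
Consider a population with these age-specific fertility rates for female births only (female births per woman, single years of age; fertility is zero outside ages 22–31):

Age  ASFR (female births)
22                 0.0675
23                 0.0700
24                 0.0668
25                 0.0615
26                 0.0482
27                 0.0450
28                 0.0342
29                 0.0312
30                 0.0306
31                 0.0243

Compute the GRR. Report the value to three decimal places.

Sum of female ASFRs = 0.0675 + 0.0700 + 0.0668 + 0.0615 + 0.0482 + 0.0450 + 0.0342 + 0.0312 + 0.0306 + 0.0243 = 0.4793
GRR = 0.4793

0.479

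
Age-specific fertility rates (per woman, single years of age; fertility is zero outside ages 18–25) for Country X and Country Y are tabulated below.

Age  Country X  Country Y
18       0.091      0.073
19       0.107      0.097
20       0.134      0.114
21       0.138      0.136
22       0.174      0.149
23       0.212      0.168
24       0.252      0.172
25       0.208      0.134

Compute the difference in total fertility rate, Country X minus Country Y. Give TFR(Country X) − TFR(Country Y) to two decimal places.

Country X:
  Sum of ASFRs = 0.091 + 0.107 + 0.134 + 0.138 + 0.174 + 0.212 + 0.252 + 0.208 = 1.316
  TFR = 1.316
Country Y:
  Sum of ASFRs = 0.073 + 0.097 + 0.114 + 0.136 + 0.149 + 0.168 + 0.172 + 0.134 = 1.043
  TFR = 1.043
Difference = 1.316 − 1.043 = 0.273

0.27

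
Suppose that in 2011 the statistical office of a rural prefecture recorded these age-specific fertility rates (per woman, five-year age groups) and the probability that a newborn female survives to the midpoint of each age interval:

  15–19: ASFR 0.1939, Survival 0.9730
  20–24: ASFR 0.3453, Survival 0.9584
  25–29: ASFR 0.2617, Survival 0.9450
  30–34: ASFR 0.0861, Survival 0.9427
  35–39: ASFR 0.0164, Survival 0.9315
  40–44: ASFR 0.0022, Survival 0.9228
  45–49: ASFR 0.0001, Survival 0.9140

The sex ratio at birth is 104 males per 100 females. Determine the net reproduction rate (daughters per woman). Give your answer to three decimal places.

2.121

Proportion female at birth = 100 / (100 + 104) = 0.49020.
Per-age-group product (5 × ASFR × survival probability):
  15–19: 5 × 0.1939 × 0.9730 = 0.94332
  20–24: 5 × 0.3453 × 0.9584 = 1.65468
  25–29: 5 × 0.2617 × 0.9450 = 1.23653
  30–34: 5 × 0.0861 × 0.9427 = 0.40583
  35–39: 5 × 0.0164 × 0.9315 = 0.07638
  40–44: 5 × 0.0022 × 0.9228 = 0.01015
  45–49: 5 × 0.0001 × 0.9140 = 0.00046
Sum = 4.32735
NRR = 0.49020 × 4.32735 = 2.12127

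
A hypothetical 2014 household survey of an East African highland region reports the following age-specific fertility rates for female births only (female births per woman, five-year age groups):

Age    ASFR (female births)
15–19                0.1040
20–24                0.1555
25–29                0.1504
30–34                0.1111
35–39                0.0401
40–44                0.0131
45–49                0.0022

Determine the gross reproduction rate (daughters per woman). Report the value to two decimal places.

Sum of female ASFRs = 0.1040 + 0.1555 + 0.1504 + 0.1111 + 0.0401 + 0.0131 + 0.0022 = 0.5764
GRR = 5 × 0.5764 = 2.882

2.88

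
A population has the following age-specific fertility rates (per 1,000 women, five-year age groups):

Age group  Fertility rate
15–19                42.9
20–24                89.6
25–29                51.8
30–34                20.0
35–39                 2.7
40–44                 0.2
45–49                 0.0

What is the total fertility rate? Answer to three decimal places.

1.036

Sum of ASFRs = 42.9 + 89.6 + 51.8 + 20.0 + 2.7 + 0.2 + 0.0 = 207.2
TFR = 5 × 207.2 / 1000 = 1.036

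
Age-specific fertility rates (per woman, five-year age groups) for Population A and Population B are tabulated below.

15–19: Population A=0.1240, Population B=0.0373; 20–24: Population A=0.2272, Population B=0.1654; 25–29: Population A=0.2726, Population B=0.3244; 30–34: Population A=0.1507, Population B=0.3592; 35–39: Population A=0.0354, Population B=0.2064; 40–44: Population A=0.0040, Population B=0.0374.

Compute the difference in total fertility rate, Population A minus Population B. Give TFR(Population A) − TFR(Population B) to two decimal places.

-1.58

Population A:
  Sum of ASFRs = 0.1240 + 0.2272 + 0.2726 + 0.1507 + 0.0354 + 0.0040 = 0.8139
  TFR = 5 × 0.8139 = 4.0695
Population B:
  Sum of ASFRs = 0.0373 + 0.1654 + 0.3244 + 0.3592 + 0.2064 + 0.0374 = 1.1301
  TFR = 5 × 1.1301 = 5.6505
Difference = 4.0695 − 5.6505 = -1.581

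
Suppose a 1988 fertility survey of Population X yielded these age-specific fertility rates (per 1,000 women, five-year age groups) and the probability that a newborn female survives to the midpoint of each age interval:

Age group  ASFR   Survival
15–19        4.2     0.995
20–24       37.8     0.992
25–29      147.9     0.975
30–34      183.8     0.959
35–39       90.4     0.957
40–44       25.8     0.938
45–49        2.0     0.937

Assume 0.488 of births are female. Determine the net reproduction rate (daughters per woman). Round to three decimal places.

Proportion female at birth = 0.488.
Weighting each age-specific rate by interval width and survival:
  15–19: 5 × 4.2/1000 × 0.995 = 0.02090
  20–24: 5 × 37.8/1000 × 0.992 = 0.18749
  25–29: 5 × 147.9/1000 × 0.975 = 0.72101
  30–34: 5 × 183.8/1000 × 0.959 = 0.88132
  35–39: 5 × 90.4/1000 × 0.957 = 0.43256
  40–44: 5 × 25.8/1000 × 0.938 = 0.12100
  45–49: 5 × 2.0/1000 × 0.937 = 0.00937
Sum = 2.37365
NRR = 0.488 × 2.37365 = 1.15834

1.158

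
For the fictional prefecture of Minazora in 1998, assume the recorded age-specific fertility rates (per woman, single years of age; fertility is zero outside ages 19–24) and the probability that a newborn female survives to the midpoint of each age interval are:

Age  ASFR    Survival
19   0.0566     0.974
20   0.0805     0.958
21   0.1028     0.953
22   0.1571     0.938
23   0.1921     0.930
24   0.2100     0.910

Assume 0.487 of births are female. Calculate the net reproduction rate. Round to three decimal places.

0.364

Proportion female at birth = 0.487.
Weighting each age-specific rate by interval width and survival:
  19: 1 × 0.0566 × 0.974 = 0.05513
  20: 1 × 0.0805 × 0.958 = 0.07712
  21: 1 × 0.1028 × 0.953 = 0.09797
  22: 1 × 0.1571 × 0.938 = 0.14736
  23: 1 × 0.1921 × 0.930 = 0.17865
  24: 1 × 0.2100 × 0.910 = 0.19110
Sum = 0.74733
NRR = 0.487 × 0.74733 = 0.36395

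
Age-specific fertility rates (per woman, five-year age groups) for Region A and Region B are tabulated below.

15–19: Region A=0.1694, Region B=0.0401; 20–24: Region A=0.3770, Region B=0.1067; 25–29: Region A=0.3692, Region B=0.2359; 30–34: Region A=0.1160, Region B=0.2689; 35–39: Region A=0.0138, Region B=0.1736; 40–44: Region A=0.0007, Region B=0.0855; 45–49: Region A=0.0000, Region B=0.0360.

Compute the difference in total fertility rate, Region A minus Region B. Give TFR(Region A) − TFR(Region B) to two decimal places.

Region A:
  Sum of ASFRs = 0.1694 + 0.3770 + 0.3692 + 0.1160 + 0.0138 + 0.0007 + 0.0000 = 1.0461
  TFR = 5 × 1.0461 = 5.2305
Region B:
  Sum of ASFRs = 0.0401 + 0.1067 + 0.2359 + 0.2689 + 0.1736 + 0.0855 + 0.0360 = 0.9467
  TFR = 5 × 0.9467 = 4.7335
Difference = 5.2305 − 4.7335 = 0.497

0.50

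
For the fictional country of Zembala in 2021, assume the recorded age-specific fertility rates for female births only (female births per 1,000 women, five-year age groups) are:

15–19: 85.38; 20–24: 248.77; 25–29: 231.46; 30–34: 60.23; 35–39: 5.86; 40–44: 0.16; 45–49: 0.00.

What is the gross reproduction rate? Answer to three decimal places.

3.159

Sum of female ASFRs = 85.38 + 248.77 + 231.46 + 60.23 + 5.86 + 0.16 + 0.00 = 631.86
GRR = 5 × 631.86 / 1000 = 3.1593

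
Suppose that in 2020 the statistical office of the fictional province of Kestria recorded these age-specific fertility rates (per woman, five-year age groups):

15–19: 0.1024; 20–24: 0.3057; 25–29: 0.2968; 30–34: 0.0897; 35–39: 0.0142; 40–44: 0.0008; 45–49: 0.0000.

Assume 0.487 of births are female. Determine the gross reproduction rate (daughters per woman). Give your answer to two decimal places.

1.97

Proportion female at birth = 0.487.
Sum of ASFRs = 0.1024 + 0.3057 + 0.2968 + 0.0897 + 0.0142 + 0.0008 + 0.0000 = 0.8096
TFR = 5 × 0.8096 = 4.048
GRR = 0.487 × 4.048 = 1.97138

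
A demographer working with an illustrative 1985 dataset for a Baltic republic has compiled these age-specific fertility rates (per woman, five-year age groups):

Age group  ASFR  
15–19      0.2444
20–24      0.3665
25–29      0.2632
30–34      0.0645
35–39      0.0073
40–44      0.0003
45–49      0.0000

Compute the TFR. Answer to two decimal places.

Sum of ASFRs = 0.2444 + 0.3665 + 0.2632 + 0.0645 + 0.0073 + 0.0003 + 0.0000 = 0.9462
TFR = 5 × 0.9462 = 4.731

4.73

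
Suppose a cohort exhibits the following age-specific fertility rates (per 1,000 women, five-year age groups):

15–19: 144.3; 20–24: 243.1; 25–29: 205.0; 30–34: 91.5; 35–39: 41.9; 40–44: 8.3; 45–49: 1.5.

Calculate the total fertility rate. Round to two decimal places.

Sum of ASFRs = 144.3 + 243.1 + 205.0 + 91.5 + 41.9 + 8.3 + 1.5 = 735.6
TFR = 5 × 735.6 / 1000 = 3.678

3.68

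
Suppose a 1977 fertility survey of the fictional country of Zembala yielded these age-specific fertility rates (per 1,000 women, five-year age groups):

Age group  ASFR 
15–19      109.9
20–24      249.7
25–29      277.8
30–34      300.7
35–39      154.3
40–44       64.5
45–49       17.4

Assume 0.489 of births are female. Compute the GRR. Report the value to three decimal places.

Proportion female at birth = 0.489.
Sum of ASFRs = 109.9 + 249.7 + 277.8 + 300.7 + 154.3 + 64.5 + 17.4 = 1174.3
TFR = 5 × 1174.3 / 1000 = 5.8715
GRR = 0.489 × 5.8715 = 2.87116

2.871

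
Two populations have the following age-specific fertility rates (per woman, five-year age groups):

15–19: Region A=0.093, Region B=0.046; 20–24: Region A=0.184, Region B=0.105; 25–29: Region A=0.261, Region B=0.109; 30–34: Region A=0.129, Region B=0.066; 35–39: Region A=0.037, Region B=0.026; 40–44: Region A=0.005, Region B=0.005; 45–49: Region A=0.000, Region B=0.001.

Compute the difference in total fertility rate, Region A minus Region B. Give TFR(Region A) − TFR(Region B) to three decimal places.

1.755

Region A:
  Sum of ASFRs = 0.093 + 0.184 + 0.261 + 0.129 + 0.037 + 0.005 + 0.000 = 0.709
  TFR = 5 × 0.709 = 3.545
Region B:
  Sum of ASFRs = 0.046 + 0.105 + 0.109 + 0.066 + 0.026 + 0.005 + 0.001 = 0.358
  TFR = 5 × 0.358 = 1.79
Difference = 3.545 − 1.79 = 1.755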